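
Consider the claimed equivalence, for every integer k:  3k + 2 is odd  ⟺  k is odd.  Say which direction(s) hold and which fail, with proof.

Both implications hold.

(→) Suppose 3k + 2 is odd. Since 3 is odd, 3k and k have the same parity, so 3k + 2 ≡ k + 2 (mod 2). As 2 is even, 3k + 2 is odd exactly when k is odd. Thus k is odd.

(←) Conversely, suppose k is odd; write k = 2j + 1. Then 3k + 2 = 3·(2j + 1) + 2 = 2·3j + 5, which is odd.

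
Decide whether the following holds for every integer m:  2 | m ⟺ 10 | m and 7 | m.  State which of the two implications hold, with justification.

(→) This fails: take m = 2. Certainly 2 ∣ 2, but 10 ∤ 2.

(←) Suppose 10 ∣ m and 7 ∣ m. Any common multiple of 10 and 7 is a multiple of their lcm; here gcd(10, 7) = 1, so lcm(10, 7) = 10·7 = 70, so 70 ∣ m. Since 2 ∣ 70, it follows that 2 ∣ m.

The forward direction fails; the converse holds.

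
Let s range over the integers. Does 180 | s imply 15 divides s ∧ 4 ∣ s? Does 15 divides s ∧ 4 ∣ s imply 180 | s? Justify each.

The forward direction holds; the converse fails.

(←) This fails: take s = 60. Both 15 ∣ 60 and 4 ∣ 60, yet 60 is not a multiple of 180 (since 60 = 0·180 + 60), so 180 ∤ 60.

(→) If 180 ∣ s, write s = 180q. Since 180 = 12·15, s = 15·(12q), so 15 ∣ s; and since 180 = 45·4, s = 4·(45q), so 4 ∣ s.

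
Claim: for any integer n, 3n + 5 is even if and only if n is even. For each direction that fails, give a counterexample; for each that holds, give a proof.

(→) This fails: n = 7 gives 3n + 5 = 26, which is even, but 7 is odd, not even.

(←) This also fails: n = 6 is even, but 3n + 5 = 23 is odd, not even.

Neither direction holds.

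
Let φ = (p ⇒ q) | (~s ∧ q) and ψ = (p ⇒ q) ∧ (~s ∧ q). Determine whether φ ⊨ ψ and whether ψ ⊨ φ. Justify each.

Only the reverse direction holds.

(⇒) This fails. Under p = F, s = F, q = F, the left side is true but the right side is false.

(⇐) Assume the antecedent. If p is true, the antecedent forces (p = T, s = F, q = T), and (p ⇒ q) | (~s ∧ q) holds there. If p is false, (p ⇒ q) | (~s ∧ q) reduces to true regardless of the other variables. Either way (p ⇒ q) | (~s ∧ q) holds.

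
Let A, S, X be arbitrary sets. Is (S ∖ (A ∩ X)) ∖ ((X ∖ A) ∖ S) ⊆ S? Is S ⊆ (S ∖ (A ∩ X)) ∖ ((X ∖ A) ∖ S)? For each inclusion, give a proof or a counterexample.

(⊆) holds; (⊇) fails.

(⟸) This inclusion fails. Take A = {1}, S = {1}, X = {1}; then 1 ∈ S but 1 ∉ (S ∖ (A ∩ X)) ∖ ((X ∖ A) ∖ S).

(⟹) Let x ∈ (S ∖ (A ∩ X)) ∖ ((X ∖ A) ∖ S). Then either x ∈ S and x ∉ A, X; or x ∈ A ∩ S and x ∉ X; or x ∈ S ∩ X and x ∉ A. In each case x ∈ S, so (S ∖ (A ∩ X)) ∖ ((X ∖ A) ∖ S) ⊆ S.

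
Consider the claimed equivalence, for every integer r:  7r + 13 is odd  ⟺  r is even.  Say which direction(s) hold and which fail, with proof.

Both implications hold.

(⟹) Suppose 7r + 13 is odd. Since 7 is odd, 7r and r have the same parity, so 7r + 13 ≡ r + 13 (mod 2). As 13 is odd, 7r + 13 is odd exactly when r is even. Thus r is even.

(⟸) Conversely, suppose r is even; write r = 2j. Then 7r + 13 = 7·(2j) + 13 = 2·7j + 13, which is odd.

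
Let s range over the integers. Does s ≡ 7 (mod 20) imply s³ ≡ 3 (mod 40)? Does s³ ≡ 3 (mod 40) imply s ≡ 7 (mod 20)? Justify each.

(←) The residues r modulo 40 with r³ ≡ 3 (mod 40) are exactly {27}, and each is ≡ 7 (mod 20).

(→) This fails: take s = 7. Then 7 ≡ 7 (mod 20), but 7³ = 343 ≡ 23 (mod 40), not 3.

Only the reverse direction holds.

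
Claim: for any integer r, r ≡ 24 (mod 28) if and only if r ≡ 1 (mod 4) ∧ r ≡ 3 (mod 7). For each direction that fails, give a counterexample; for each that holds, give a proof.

(⇒) This fails: r = 24 gives 24 ≡ 24 (mod 28) but 24 ≡ 0 (mod 4), so the conjunction on the right does not hold.

(⇐) This fails: r = 17 satisfies both congruences on the right (17 ≡ 1 mod 4 and 17 ≡ 3 mod 7) yet 17 ≡ 17 (mod 28), not 24.

Neither direction holds.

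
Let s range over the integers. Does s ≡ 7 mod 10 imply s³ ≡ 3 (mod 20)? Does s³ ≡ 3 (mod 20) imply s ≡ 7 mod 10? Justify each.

(⇐) The residues r modulo 20 with r³ ≡ 3 (mod 20) are exactly {7}, and each is ≡ 7 (mod 10).

(⇒) This fails: take s = 17. Then 17 ≡ 7 (mod 10), but 17³ = 4913 ≡ 13 (mod 20), not 3.

(⇒) fails; (⇐) holds.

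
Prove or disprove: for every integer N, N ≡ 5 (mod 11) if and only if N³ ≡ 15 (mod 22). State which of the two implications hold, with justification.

Only the converse holds.

(→) This fails: take N = 16. Then 16 ≡ 5 (mod 11), but 16³ = 4096 ≡ 4 (mod 22), not 15.

(←) Conversely, the residues r modulo 22 with r³ ≡ 15 (mod 22) are exactly {5}, and each is ≡ 5 (mod 11).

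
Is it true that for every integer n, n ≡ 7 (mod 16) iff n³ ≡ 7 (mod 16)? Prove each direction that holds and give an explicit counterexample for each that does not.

(⇐) Suppose n³ ≡ 7 (mod 16). The only residue r in {0, …, 15} with r³ ≡ 7 (mod 16) is r = 7, so n ≡ 7 (mod 16).

(⇒) Suppose n ≡ 7 (mod 16). Write n = 16j + 7. Then (16j + 7)³ = 4096j³ + 5376j² + 2352j + 343 = 16(256j³ + 336j² + 147j + 21) + 7, so n³ ≡ 7 (mod 16).

Both directions hold.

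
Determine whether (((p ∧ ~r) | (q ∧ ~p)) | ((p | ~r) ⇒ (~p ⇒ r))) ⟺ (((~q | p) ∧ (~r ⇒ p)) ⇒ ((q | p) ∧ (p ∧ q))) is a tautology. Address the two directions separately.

(⟹) This fails. Under q = F, p = T, r = F, the left side is true but the right side is false.

(⟸) This fails. Under q = F, p = F, r = F, the left side is false but the right side is true.

(⇒) fails and (⇐) fails.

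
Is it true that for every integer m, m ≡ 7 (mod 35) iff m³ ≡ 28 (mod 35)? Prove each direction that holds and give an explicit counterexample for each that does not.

Converse. Suppose m³ ≡ 28 (mod 35). The only residue r in {0, …, 34} with r³ ≡ 28 (mod 35) is r = 7, so m ≡ 7 (mod 35).

Forward direction. Suppose m ≡ 7 (mod 35). Write m = 35j + 7. Then (35j + 7)³ = 42875j³ + 25725j² + 5145j + 343 = 35(1225j³ + 735j² + 147j + 9) + 28, so m³ ≡ 28 (mod 35).

Both implications hold.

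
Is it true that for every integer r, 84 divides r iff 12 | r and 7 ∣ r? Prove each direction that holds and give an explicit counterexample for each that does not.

Both implications hold.

(→) If 84 ∣ r, write r = 84q. Since 84 = 7·12, r = 12·(7q), so 12 ∣ r; and since 84 = 12·7, r = 7·(12q), so 7 ∣ r.

(←) Suppose 12 ∣ r and 7 ∣ r. Any common multiple of 12 and 7 is a multiple of their lcm; here gcd(12, 7) = 1, so lcm(12, 7) = 12·7 = 84, so 84 ∣ r.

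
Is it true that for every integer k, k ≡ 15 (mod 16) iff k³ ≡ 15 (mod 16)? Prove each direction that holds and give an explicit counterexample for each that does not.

(⟹) Suppose k ≡ 15 (mod 16). Write k = 16j + 15. Then (16j + 15)³ = 4096j³ + 11520j² + 10800j + 3375 = 16(256j³ + 720j² + 675j + 210) + 15, so k³ ≡ 15 (mod 16).

(⟸) Conversely, suppose k³ ≡ 15 (mod 16). The only residue r in {0, …, 15} with r³ ≡ 15 (mod 16) is r = 15, so k ≡ 15 (mod 16).

Equivalent; both directions hold.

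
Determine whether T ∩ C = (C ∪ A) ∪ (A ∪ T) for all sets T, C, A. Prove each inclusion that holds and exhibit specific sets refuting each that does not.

Only the forward inclusion holds.

Forward inclusion. Let x ∈ T ∩ C. Then either x ∈ T ∩ C and x ∉ A; or x ∈ T ∩ C ∩ A. In each case x ∈ (C ∪ A) ∪ (A ∪ T), so T ∩ C ⊆ (C ∪ A) ∪ (A ∪ T).

Reverse inclusion. This inclusion fails. Take T = {1}, C = ∅, A = ∅; then 1 ∈ (C ∪ A) ∪ (A ∪ T) but 1 ∉ T ∩ C.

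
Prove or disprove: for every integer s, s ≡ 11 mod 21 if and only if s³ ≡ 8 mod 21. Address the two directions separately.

(→) Suppose s ≡ 11 mod 21. Write s = 21j + 11. Then (21j + 11)³ = 9261j³ + 14553j² + 7623j + 1331 = 21(441j³ + 693j² + 363j + 63) + 8, so s³ ≡ 8 (mod 21).

(←) This fails: take s = 2. Then 2³ = 8 ≡ 8 (mod 21), yet 2 ≡ 2 (mod 21), not 11.

Only the forward implication holds.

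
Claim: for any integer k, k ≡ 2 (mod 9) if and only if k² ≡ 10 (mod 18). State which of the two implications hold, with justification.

Both directions fail.

Forward direction. This fails: take k = 2. Then 2 ≡ 2 (mod 9), but 2² = 4 ≡ 4 (mod 18), not 10.

Converse. This fails: take k = 8. Then 8² = 64 ≡ 10 (mod 18), yet 8 ≡ 8 (mod 9), not 2.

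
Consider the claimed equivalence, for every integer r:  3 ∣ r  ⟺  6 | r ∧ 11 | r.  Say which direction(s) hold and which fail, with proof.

The forward direction fails; the converse holds.

(⟹) This fails: take r = 3. Certainly 3 ∣ 3, but 6 ∤ 3.

(⟸) Suppose 6 ∣ r and 11 ∣ r. Any common multiple of 6 and 11 is a multiple of their lcm; here gcd(6, 11) = 1, so lcm(6, 11) = 6·11 = 66, so 66 ∣ r. Since 3 ∣ 66, it follows that 3 ∣ r.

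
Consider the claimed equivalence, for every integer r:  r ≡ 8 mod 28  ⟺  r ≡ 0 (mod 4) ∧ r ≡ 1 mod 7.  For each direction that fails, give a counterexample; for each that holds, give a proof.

(⟸) If r ≡ 0 (mod 4) and r ≡ 1 (mod 7), then by the Chinese remainder theorem r ≡ 8 (mod 28). This is exactly r ≡ 8 (mod 28).

(⟹) Suppose r ≡ 8 (mod 28); write r = 28j + 8. Since 4 ∣ 28, reducing mod 4 gives r ≡ 8 ≡ 0 (mod 4); since 7 ∣ 28, reducing mod 7 gives r ≡ 8 ≡ 1 (mod 7).

Both directions hold.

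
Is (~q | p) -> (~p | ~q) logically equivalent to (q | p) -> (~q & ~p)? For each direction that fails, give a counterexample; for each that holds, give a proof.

Only the converse holds.

(⟹) This fails. Under q = T, p = F, the left side is true but the right side is false.

(⟸) Assume the antecedent. If q is true, the antecedent cannot hold. If q is false, (~q | p) -> (~p | ~q) reduces to true regardless of the other variables. Either way (~q | p) -> (~p | ~q) holds.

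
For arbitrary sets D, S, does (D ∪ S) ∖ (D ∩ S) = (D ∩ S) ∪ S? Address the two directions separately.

(⊆) fails and (⊇) fails.

(⟹) This inclusion fails. Take D = {1}, S = ∅; then 1 ∈ (D ∪ S) ∖ (D ∩ S) but 1 ∉ (D ∩ S) ∪ S.

(⟸) This inclusion fails. Take D = {1}, S = {1}; then 1 ∈ (D ∩ S) ∪ S but 1 ∉ (D ∪ S) ∖ (D ∩ S).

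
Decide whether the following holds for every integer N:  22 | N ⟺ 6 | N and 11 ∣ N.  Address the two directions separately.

Forward direction. This fails: take N = 22. Certainly 22 ∣ 22, but 6 ∤ 22.

Converse. Suppose 6 ∣ N and 11 ∣ N. Any common multiple of 6 and 11 is a multiple of their lcm; here gcd(6, 11) = 1, so lcm(6, 11) = 6·11 = 66, so 66 ∣ N. Since 22 ∣ 66, it follows that 22 ∣ N.

Only the converse holds.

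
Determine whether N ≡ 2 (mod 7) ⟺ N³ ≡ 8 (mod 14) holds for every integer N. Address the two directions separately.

(⇒) This fails: take N = 9. Then 9 ≡ 2 (mod 7), but 9³ = 729 ≡ 1 (mod 14), not 8.

(⇐) This fails: take N = 4. Then 4³ = 64 ≡ 8 (mod 14), yet 4 ≡ 4 (mod 7), not 2.

Neither implication holds.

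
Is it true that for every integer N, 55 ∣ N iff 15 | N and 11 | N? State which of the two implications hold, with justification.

(⇒) fails; (⇐) holds.

Forward direction. This fails: take N = 55. Certainly 55 ∣ 55, but 15 ∤ 55.

Converse. Suppose 15 ∣ N and 11 ∣ N. Any common multiple of 15 and 11 is a multiple of their lcm; here gcd(15, 11) = 1, so lcm(15, 11) = 15·11 = 165, so 165 ∣ N. Since 55 ∣ 165, it follows that 55 ∣ N.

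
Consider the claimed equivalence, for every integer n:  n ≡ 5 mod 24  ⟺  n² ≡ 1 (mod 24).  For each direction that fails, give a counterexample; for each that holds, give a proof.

(←) This fails: take n = 1. Then 1² = 1 ≡ 1 (mod 24), yet 1 ≡ 1 (mod 24), not 5.

(→) Suppose n ≡ 5 mod 24. Write n = 24j + 5. Then (24j + 5)² = 576j² + 240j + 25 = 24(24j² + 10j + 1) + 1, so n² ≡ 1 (mod 24).

The forward direction holds; the converse fails.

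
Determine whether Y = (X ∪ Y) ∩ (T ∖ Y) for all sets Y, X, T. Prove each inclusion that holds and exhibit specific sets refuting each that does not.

(⟹) This inclusion fails. Take Y = {1}, X = ∅, T = ∅; then 1 ∈ Y but 1 ∉ (X ∪ Y) ∩ (T ∖ Y).

(⟸) This inclusion fails. Take Y = ∅, X = {1}, T = {1}; then 1 ∈ (X ∪ Y) ∩ (T ∖ Y) but 1 ∉ Y.

Neither inclusion holds.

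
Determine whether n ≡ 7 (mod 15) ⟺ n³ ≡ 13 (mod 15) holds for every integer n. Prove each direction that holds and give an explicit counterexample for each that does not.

Equivalent; both directions hold.

(⟹) Suppose n ≡ 7 (mod 15). Write n = 15j + 7. Then (15j + 7)³ = 3375j³ + 4725j² + 2205j + 343 = 15(225j³ + 315j² + 147j + 22) + 13, so n³ ≡ 13 (mod 15).

(⟸) Conversely, suppose n³ ≡ 13 (mod 15). The only residue r in {0, …, 14} with r³ ≡ 13 (mod 15) is r = 7, so n ≡ 7 (mod 15).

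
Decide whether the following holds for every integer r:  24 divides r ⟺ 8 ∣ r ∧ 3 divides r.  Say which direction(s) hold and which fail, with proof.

(→) If 24 ∣ r, write r = 24q. Since 24 = 3·8, r = 8·(3q), so 8 ∣ r; and since 24 = 8·3, r = 3·(8q), so 3 ∣ r.

(←) Suppose 8 ∣ r and 3 ∣ r. Any common multiple of 8 and 3 is a multiple of their lcm; here gcd(8, 3) = 1, so lcm(8, 3) = 8·3 = 24, so 24 ∣ r.

Equivalent; both directions hold.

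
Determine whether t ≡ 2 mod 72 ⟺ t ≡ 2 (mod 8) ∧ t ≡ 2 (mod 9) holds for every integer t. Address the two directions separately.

(→) Suppose t ≡ 2 (mod 72); write t = 72j + 2. Since 8 ∣ 72, reducing mod 8 gives t ≡ 2 (mod 8); since 9 ∣ 72, reducing mod 9 gives t ≡ 2 (mod 9).

(←) Conversely, if t ≡ 2 (mod 8) and t ≡ 2 (mod 9), then by the Chinese remainder theorem t ≡ 2 (mod 72). This is exactly t ≡ 2 (mod 72).

The biconditional holds.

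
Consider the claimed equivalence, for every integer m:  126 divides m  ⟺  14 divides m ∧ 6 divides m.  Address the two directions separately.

(←) This fails: take m = 42. Both 14 ∣ 42 and 6 ∣ 42, yet 42 is not a multiple of 126 (since 42 = 0·126 + 42), so 126 ∤ 42.

(→) If 126 ∣ m, write m = 126q. Since 126 = 9·14, m = 14·(9q), so 14 ∣ m; and since 126 = 21·6, m = 6·(21q), so 6 ∣ m.

Only the forward implication holds.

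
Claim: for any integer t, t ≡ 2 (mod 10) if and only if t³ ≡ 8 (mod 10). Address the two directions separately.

Forward direction. Suppose t ≡ 2 (mod 10). Write t = 10j + 2. Then (10j + 2)³ = 1000j³ + 600j² + 120j + 8 = 10(100j³ + 60j² + 12j) + 8, so t³ ≡ 8 (mod 10).

Converse. For the converse, argue contrapositively. If t ≢ 2 (mod 10), then t is congruent to one of 0, 1, 3, 4, 5, 6, 7, 8, 9 modulo 10, and these give t³ ≡ 0, 1, 7, 4, 5, 6, 3, 2, 9 respectively — never 8.

Both directions hold; the statement is true.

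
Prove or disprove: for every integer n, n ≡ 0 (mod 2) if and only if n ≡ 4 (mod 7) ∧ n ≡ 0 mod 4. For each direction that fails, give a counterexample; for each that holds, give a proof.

(⇒) This fails: n = 0 gives 0 ≡ 0 (mod 2) but 0 ≡ 0 (mod 7), so the conjunction on the right does not hold.

(⇐) Conversely, if n ≡ 4 (mod 7) and n ≡ 0 (mod 4), then by the Chinese remainder theorem n ≡ 4 (mod 28). Since 4 ≡ 0 (mod 2) and 2 ∣ 28, we get n ≡ 0 (mod 2).

(⇒) fails; (⇐) holds.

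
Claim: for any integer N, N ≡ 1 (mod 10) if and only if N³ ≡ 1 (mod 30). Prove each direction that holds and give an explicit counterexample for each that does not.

Not equivalent: only (⇐) holds.

(⟹) This fails: take N = 11. Then 11 ≡ 1 (mod 10), but 11³ = 1331 ≡ 11 (mod 30), not 1.

(⟸) Conversely, the residues r modulo 30 with r³ ≡ 1 (mod 30) are exactly {1}, and each is ≡ 1 (mod 10).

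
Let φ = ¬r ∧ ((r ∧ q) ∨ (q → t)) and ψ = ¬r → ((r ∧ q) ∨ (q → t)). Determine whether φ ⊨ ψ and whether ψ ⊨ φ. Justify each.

The forward direction holds; the converse fails.

Forward direction. Assume the antecedent. If q is true, the antecedent forces (r = F, q = T, t = T), and ¬r → ((r ∧ q) ∨ (q → t)) holds there. If q is false, ¬r → ((r ∧ q) ∨ (q → t)) reduces to true regardless of the other variables. Either way ¬r → ((r ∧ q) ∨ (q → t)) holds.

Converse. This fails. Under r = T, q = F, t = F, the left side is false but the right side is true.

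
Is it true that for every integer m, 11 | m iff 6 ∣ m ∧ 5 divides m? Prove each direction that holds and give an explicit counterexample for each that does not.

(→) This fails: take m = 11. Certainly 11 ∣ 11, but 6 ∤ 11.

(←) This fails: take m = 30. Both 6 ∣ 30 and 5 ∣ 30, yet 30 is not a multiple of 11 (since 30 = 2·11 + 8), so 11 ∤ 30.

Neither direction holds.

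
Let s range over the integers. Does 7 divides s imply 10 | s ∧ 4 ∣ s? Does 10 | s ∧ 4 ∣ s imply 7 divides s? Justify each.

(⇒) fails and (⇐) fails.

(⇒) This fails: take s = 7. Certainly 7 ∣ 7, but 10 ∤ 7.

(⇐) This fails: take s = 20. Both 10 ∣ 20 and 4 ∣ 20, yet 20 is not a multiple of 7 (since 20 = 2·7 + 6), so 7 ∤ 20.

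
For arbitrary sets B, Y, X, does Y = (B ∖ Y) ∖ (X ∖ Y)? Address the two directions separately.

Forward inclusion. This inclusion fails. Take B = ∅, Y = {1}, X = ∅; then 1 ∈ Y but 1 ∉ (B ∖ Y) ∖ (X ∖ Y).

Reverse inclusion. This inclusion fails. Take B = {1}, Y = ∅, X = ∅; then 1 ∈ (B ∖ Y) ∖ (X ∖ Y) but 1 ∉ Y.

Both inclusions fail.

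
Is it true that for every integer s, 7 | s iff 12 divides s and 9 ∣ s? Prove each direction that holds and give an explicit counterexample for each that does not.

Neither implication holds.

Forward direction. This fails: take s = 7. Certainly 7 ∣ 7, but 12 ∤ 7.

Converse. This fails: take s = 36. Both 12 ∣ 36 and 9 ∣ 36, yet 36 is not a multiple of 7 (since 36 = 5·7 + 1), so 7 ∤ 36.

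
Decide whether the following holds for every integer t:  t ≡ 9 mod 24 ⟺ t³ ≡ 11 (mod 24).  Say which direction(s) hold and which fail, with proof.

Both directions fail.

Forward direction. This fails: take t = 9. Then 9 ≡ 9 (mod 24), but 9³ = 729 ≡ 9 (mod 24), not 11.

Converse. This fails: take t = 11. Then 11³ = 1331 ≡ 11 (mod 24), yet 11 ≡ 11 (mod 24), not 9.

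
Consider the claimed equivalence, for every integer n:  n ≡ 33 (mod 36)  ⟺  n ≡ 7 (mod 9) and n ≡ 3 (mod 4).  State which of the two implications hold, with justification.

[⇒] This fails: n = 33 gives 33 ≡ 33 (mod 36) but 33 ≡ 6 (mod 9), so the conjunction on the right does not hold.

[⇐] This fails: n = 7 satisfies both congruences on the right (7 ≡ 7 mod 9 and 7 ≡ 3 mod 4) yet 7 ≡ 7 (mod 36), not 33.

Both directions fail.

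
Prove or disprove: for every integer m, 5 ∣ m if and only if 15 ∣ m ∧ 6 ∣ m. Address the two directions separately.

(⟹) This fails: take m = 5. Certainly 5 ∣ 5, but 15 ∤ 5.

(⟸) Suppose 15 ∣ m and 6 ∣ m. Any common multiple of 15 and 6 is a multiple of their lcm; here lcm(15, 6) = 15·6/gcd(15, 6) = 90/3 = 30, so 30 ∣ m. Since 5 ∣ 30, it follows that 5 ∣ m.

The forward direction fails; the converse holds.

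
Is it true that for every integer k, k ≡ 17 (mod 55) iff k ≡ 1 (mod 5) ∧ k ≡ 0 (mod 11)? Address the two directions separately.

Neither implication holds.

Forward direction. This fails: k = 17 gives 17 ≡ 17 (mod 55) but 17 ≡ 2 (mod 5), so the conjunction on the right does not hold.

Converse. This fails: k = 11 satisfies both congruences on the right (11 ≡ 1 mod 5 and 11 ≡ 0 mod 11) yet 11 ≡ 11 (mod 55), not 17.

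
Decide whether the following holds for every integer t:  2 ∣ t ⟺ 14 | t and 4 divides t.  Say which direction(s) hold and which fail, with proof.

(⇒) This fails: take t = 2. Certainly 2 ∣ 2, but 14 ∤ 2.

(⇐) Suppose 14 ∣ t and 4 ∣ t. Any common multiple of 14 and 4 is a multiple of their lcm; here lcm(14, 4) = 14·4/gcd(14, 4) = 56/2 = 28, so 28 ∣ t. Since 2 ∣ 28, it follows that 2 ∣ t.

Only the reverse direction holds.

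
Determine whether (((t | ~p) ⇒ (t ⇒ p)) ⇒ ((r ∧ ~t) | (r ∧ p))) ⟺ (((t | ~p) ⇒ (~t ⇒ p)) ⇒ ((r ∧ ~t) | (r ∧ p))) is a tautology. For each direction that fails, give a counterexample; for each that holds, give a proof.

(⇒) fails and (⇐) fails.

[⇒] This fails. Under t = T, p = F, r = F, the left side is true but the right side is false.

[⇐] This fails. Under t = F, p = F, r = F, the left side is false but the right side is true.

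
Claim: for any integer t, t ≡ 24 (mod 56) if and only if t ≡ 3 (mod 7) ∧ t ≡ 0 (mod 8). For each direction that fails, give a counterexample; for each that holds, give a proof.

Both directions hold.

(⇒) Suppose t ≡ 24 (mod 56); write t = 56j + 24. Since 7 ∣ 56, reducing mod 7 gives t ≡ 24 ≡ 3 (mod 7); since 8 ∣ 56, reducing mod 8 gives t ≡ 24 ≡ 0 (mod 8).

(⇐) Conversely, if t ≡ 3 (mod 7) and t ≡ 0 (mod 8), then by the Chinese remainder theorem t ≡ 24 (mod 56). This is exactly t ≡ 24 (mod 56).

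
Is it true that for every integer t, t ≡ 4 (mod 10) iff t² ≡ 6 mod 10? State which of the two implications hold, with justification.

(⇒) Suppose t ≡ 4 (mod 10). Write t = 10j + 4. Then (10j + 4)² = 100j² + 80j + 16 = 10(10j² + 8j + 1) + 6, so t² ≡ 6 (mod 10).

(⇐) This fails: take t = 6. Then 6² = 36 ≡ 6 (mod 10), yet 6 ≡ 6 (mod 10), not 4.

Only the forward implication holds.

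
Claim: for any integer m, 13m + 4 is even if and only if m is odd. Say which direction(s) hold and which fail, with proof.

(⇒) fails and (⇐) fails.

[⇒] This fails: m = 4 gives 13m + 4 = 56, which is even, but 4 is even, not odd.

[⇐] This also fails: m = 7 is odd, but 13m + 4 = 95 is odd, not even.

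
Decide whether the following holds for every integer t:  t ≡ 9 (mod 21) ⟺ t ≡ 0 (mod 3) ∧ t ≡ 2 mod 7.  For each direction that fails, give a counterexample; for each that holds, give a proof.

Converse. If t ≡ 0 (mod 3) and t ≡ 2 (mod 7), then by the Chinese remainder theorem t ≡ 9 (mod 21). This is exactly t ≡ 9 (mod 21).

Forward direction. Suppose t ≡ 9 (mod 21); write t = 21j + 9. Since 3 ∣ 21, reducing mod 3 gives t ≡ 9 ≡ 0 (mod 3); since 7 ∣ 21, reducing mod 7 gives t ≡ 9 ≡ 2 (mod 7).

The biconditional holds.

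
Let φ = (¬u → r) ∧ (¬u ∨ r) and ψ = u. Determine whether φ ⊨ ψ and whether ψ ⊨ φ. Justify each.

(⇒) This fails. Under u = F, r = T, the left side is true but the right side is false.

(⇐) This fails. Under u = T, r = F, the left side is false but the right side is true.

Neither direction holds.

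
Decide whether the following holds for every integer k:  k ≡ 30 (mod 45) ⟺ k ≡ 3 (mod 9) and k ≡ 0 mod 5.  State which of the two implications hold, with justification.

(⟹) Suppose k ≡ 30 (mod 45); write k = 45j + 30. Since 9 ∣ 45, reducing mod 9 gives k ≡ 30 ≡ 3 (mod 9); since 5 ∣ 45, reducing mod 5 gives k ≡ 30 ≡ 0 (mod 5).

(⟸) Conversely, if k ≡ 3 (mod 9) and k ≡ 0 (mod 5), then by the Chinese remainder theorem k ≡ 30 (mod 45). This is exactly k ≡ 30 (mod 45).

The biconditional holds.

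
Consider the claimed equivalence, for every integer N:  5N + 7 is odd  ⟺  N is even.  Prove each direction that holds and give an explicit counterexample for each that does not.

Both directions hold.

Forward direction. Suppose 5N + 7 is odd. Since 5 is odd, 5N and N have the same parity, so 5N + 7 ≡ N + 7 (mod 2). As 7 is odd, 5N + 7 is odd exactly when N is even. Thus N is even.

Converse. Suppose N is even; write N = 2j. Then 5N + 7 = 5·(2j) + 7 = 2·5j + 7, which is odd.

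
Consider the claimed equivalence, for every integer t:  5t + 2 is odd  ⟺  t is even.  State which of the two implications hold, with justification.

Neither implication holds.

[⇒] This fails: t = 7 gives 5t + 2 = 37, which is odd, but 7 is odd, not even.

[⇐] This also fails: t = 6 is even, but 5t + 2 = 32 is even, not odd.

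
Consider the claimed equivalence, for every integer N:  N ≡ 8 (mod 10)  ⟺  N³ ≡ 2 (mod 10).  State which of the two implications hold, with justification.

(⟹) Suppose N ≡ 8 (mod 10). Write N = 10j + 8. Then (10j + 8)³ = 1000j³ + 2400j² + 1920j + 512 = 10(100j³ + 240j² + 192j + 51) + 2, so N³ ≡ 2 (mod 10).

(⟸) For the converse, argue contrapositively. If N ≢ 8 (mod 10), then N is congruent to one of 0, 1, 2, 3, 4, 5, 6, 7, 9 modulo 10, and these give N³ ≡ 0, 1, 8, 7, 4, 5, 6, 3, 9 respectively — never 2.

Equivalent; both directions hold.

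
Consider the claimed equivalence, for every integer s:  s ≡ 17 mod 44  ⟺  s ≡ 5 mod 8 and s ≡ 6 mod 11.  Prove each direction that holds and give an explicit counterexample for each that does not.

[⇒] This fails: s = 17 gives 17 ≡ 17 (mod 44) but 17 ≡ 1 (mod 8), so the conjunction on the right does not hold.

[⇐] Conversely, if s ≡ 5 (mod 8) and s ≡ 6 (mod 11), then by the Chinese remainder theorem s ≡ 61 (mod 88). Since 61 ≡ 17 (mod 44) and 44 ∣ 88, we get s ≡ 17 (mod 44).

The forward direction fails; the converse holds.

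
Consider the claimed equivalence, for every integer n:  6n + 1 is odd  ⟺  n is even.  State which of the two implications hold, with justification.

Not equivalent: only (⇐) holds.

Forward direction. This fails: take n = 3. Then 6n + 1 = 19, which is odd, yet n = 3 is odd, not even.

Converse. Suppose n is even. Since 6 is even, 6n is even for every n, so 6n + 1 has the same parity as 1, which is odd. Hence 6n + 1 is odd.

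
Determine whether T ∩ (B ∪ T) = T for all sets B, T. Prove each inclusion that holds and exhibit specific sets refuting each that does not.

Both inclusions hold.

(⟹) Let x ∈ T ∩ (B ∪ T). Then either x ∈ T and x ∉ B; or x ∈ B ∩ T. In each case x ∈ T, so T ∩ (B ∪ T) ⊆ T.

(⟸) Let x ∈ T. Then either x ∈ T and x ∉ B; or x ∈ B ∩ T. In each case x ∈ T ∩ (B ∪ T), so T ⊆ T ∩ (B ∪ T).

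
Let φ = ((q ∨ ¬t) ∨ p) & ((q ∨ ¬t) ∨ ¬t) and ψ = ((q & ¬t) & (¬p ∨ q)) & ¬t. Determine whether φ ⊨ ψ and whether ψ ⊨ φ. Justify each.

Only the reverse direction holds.

(←) Assume the antecedent. If t is true, the antecedent cannot hold. If t is false, the consequent reduces to true regardless of the other variables. Either way the consequent holds.

(→) This fails. Under t = F, q = F, p = F, the left side is true but the right side is false.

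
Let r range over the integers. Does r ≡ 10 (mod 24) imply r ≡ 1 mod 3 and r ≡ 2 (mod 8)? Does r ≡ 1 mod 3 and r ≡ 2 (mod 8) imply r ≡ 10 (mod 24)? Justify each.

Forward direction. Suppose r ≡ 10 (mod 24); write r = 24j + 10. Since 3 ∣ 24, reducing mod 3 gives r ≡ 10 ≡ 1 (mod 3); since 8 ∣ 24, reducing mod 8 gives r ≡ 10 ≡ 2 (mod 8).

Converse. If r ≡ 1 (mod 3) and r ≡ 2 (mod 8), then by the Chinese remainder theorem r ≡ 10 (mod 24). This is exactly r ≡ 10 (mod 24).

Equivalent; both directions hold.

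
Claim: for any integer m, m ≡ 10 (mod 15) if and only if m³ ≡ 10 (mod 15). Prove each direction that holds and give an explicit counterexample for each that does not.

(⟹) Suppose m ≡ 10 (mod 15). Write m = 15j + 10. Then (15j + 10)³ = 3375j³ + 6750j² + 4500j + 1000 = 15(225j³ + 450j² + 300j + 66) + 10, so m³ ≡ 10 (mod 15).

(⟸) Conversely, suppose m³ ≡ 10 (mod 15). The only residue r in {0, …, 14} with r³ ≡ 10 (mod 15) is r = 10, so m ≡ 10 (mod 15).

Both directions hold; the statement is true.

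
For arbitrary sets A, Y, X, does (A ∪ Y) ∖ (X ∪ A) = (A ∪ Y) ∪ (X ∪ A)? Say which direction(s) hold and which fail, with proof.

Only the forward inclusion holds.

Forward inclusion. Let x ∈ (A ∪ Y) ∖ (X ∪ A). Then x ∈ Y and x ∉ A, X, from which x ∈ (A ∪ Y) ∪ (X ∪ A).

Reverse inclusion. This inclusion fails. Take A = {1}, Y = ∅, X = ∅; then 1 ∈ (A ∪ Y) ∪ (X ∪ A) but 1 ∉ (A ∪ Y) ∖ (X ∪ A).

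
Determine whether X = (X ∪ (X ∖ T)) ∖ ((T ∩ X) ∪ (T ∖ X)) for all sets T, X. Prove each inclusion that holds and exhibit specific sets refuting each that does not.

The sets are not equal: only the reverse inclusion holds.

(⊆) This inclusion fails. Take T = {1}, X = {1}; then 1 ∈ X but 1 ∉ (X ∪ (X ∖ T)) ∖ ((T ∩ X) ∪ (T ∖ X)).

(⊇) Let x ∈ (X ∪ (X ∖ T)) ∖ ((T ∩ X) ∪ (T ∖ X)). Then x ∈ X and x ∉ T, from which x ∈ X.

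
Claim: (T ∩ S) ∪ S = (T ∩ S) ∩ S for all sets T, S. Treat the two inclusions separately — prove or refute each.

Only the reverse inclusion holds.

(⊆) This inclusion fails. Take T = ∅, S = {1}; then 1 ∈ (T ∩ S) ∪ S but 1 ∉ (T ∩ S) ∩ S.

(⊇) Let x ∈ (T ∩ S) ∩ S. Then x ∈ T ∩ S, from which x ∈ (T ∩ S) ∪ S.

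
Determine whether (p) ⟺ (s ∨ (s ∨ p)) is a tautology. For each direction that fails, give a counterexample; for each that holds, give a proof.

Only the forward direction holds.

Converse. This fails. Under p = F, s = T, the left side is false but the right side is true.

Forward direction. Assume the antecedent. If p is true, s ∨ (s ∨ p) reduces to true regardless of the other variables. If p is false, the antecedent cannot hold. Either way s ∨ (s ∨ p) holds.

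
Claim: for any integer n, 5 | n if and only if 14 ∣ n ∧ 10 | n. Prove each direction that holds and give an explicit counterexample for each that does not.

Forward direction. This fails: take n = 5. Certainly 5 ∣ 5, but 14 ∤ 5.

Converse. Suppose 14 ∣ n and 10 ∣ n. Any common multiple of 14 and 10 is a multiple of their lcm; here lcm(14, 10) = 14·10/gcd(14, 10) = 140/2 = 70, so 70 ∣ n. Since 5 ∣ 70, it follows that 5 ∣ n.

The forward direction fails; the converse holds.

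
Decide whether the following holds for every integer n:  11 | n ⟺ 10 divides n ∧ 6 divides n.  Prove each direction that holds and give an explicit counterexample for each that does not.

(⟹) This fails: take n = 11. Certainly 11 ∣ 11, but 10 ∤ 11.

(⟸) This fails: take n = 30. Both 10 ∣ 30 and 6 ∣ 30, yet 30 is not a multiple of 11 (since 30 = 2·11 + 8), so 11 ∤ 30.

Neither implication holds.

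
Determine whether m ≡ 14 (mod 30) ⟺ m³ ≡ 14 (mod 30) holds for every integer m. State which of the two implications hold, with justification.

[⇐] Suppose m³ ≡ 14 (mod 30). The only residue r in {0, …, 29} with r³ ≡ 14 (mod 30) is r = 14, so m ≡ 14 (mod 30).

[⇒] Suppose m ≡ 14 (mod 30). Write m = 30j + 14. Then (30j + 14)³ = 27000j³ + 37800j² + 17640j + 2744 = 30(900j³ + 1260j² + 588j + 91) + 14, so m³ ≡ 14 (mod 30).

Equivalent; both directions hold.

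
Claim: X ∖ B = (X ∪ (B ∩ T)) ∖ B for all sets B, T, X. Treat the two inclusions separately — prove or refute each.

Forward inclusion. Let x ∈ X ∖ B. Then either x ∈ X and x ∉ B, T; or x ∈ T ∩ X and x ∉ B. In each case x ∈ (X ∪ (B ∩ T)) ∖ B, so X ∖ B ⊆ (X ∪ (B ∩ T)) ∖ B.

Reverse inclusion. Let x ∈ (X ∪ (B ∩ T)) ∖ B. Then either x ∈ X and x ∉ B, T; or x ∈ T ∩ X and x ∉ B. In each case x ∈ X ∖ B, so (X ∪ (B ∩ T)) ∖ B ⊆ X ∖ B.

Both inclusions hold; the sets are equal.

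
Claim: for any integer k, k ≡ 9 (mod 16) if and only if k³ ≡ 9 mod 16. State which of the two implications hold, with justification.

Forward direction. Suppose k ≡ 9 (mod 16). Write k = 16j + 9. Then (16j + 9)³ = 4096j³ + 6912j² + 3888j + 729 = 16(256j³ + 432j² + 243j + 45) + 9, so k³ ≡ 9 (mod 16).

Converse. Suppose k³ ≡ 9 (mod 16). The only residue r in {0, …, 15} with r³ ≡ 9 (mod 16) is r = 9, so k ≡ 9 (mod 16).

Equivalent; both directions hold.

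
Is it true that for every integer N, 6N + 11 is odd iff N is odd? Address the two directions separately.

(⇒) fails; (⇐) holds.

(⟹) This fails: take N = 2. Then 6N + 11 = 23, which is odd, yet N = 2 is even, not odd.

(⟸) Suppose N is odd. Since 6 is even, 6N is even for every N, so 6N + 11 has the same parity as 11, which is odd. Hence 6N + 11 is odd.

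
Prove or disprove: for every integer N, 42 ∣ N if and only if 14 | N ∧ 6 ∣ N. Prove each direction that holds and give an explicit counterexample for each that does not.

(⟹) If 42 ∣ N, write N = 42q. Since 42 = 3·14, N = 14·(3q), so 14 ∣ N; and since 42 = 7·6, N = 6·(7q), so 6 ∣ N.

(⟸) Suppose 14 ∣ N and 6 ∣ N. Any common multiple of 14 and 6 is a multiple of their lcm; here lcm(14, 6) = 14·6/gcd(14, 6) = 84/2 = 42, so 42 ∣ N.

Equivalent; both directions hold.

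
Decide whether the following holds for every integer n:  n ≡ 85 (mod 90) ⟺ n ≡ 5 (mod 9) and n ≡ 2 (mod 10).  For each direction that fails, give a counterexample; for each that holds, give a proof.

Both directions fail.

Forward direction. This fails: n = 85 gives 85 ≡ 85 (mod 90) but 85 ≡ 4 (mod 9), so the conjunction on the right does not hold.

Converse. This fails: n = 32 satisfies both congruences on the right (32 ≡ 5 mod 9 and 32 ≡ 2 mod 10) yet 32 ≡ 32 (mod 90), not 85.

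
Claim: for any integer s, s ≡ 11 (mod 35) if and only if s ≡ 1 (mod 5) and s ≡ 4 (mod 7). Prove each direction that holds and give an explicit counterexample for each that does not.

Both implications hold.

(⇒) Suppose s ≡ 11 (mod 35); write s = 35j + 11. Since 5 ∣ 35, reducing mod 5 gives s ≡ 11 ≡ 1 (mod 5); since 7 ∣ 35, reducing mod 7 gives s ≡ 11 ≡ 4 (mod 7).

(⇐) Conversely, if s ≡ 1 (mod 5) and s ≡ 4 (mod 7), then by the Chinese remainder theorem s ≡ 11 (mod 35). This is exactly s ≡ 11 (mod 35).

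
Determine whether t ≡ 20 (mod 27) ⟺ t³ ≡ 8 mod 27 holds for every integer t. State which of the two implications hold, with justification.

The forward direction holds; the converse fails.

(⟹) Suppose t ≡ 20 (mod 27). Write t = 27j + 20. Then (27j + 20)³ = 19683j³ + 43740j² + 32400j + 8000 = 27(729j³ + 1620j² + 1200j + 296) + 8, so t³ ≡ 8 (mod 27).

(⟸) This fails: take t = 2. Then 2³ = 8 ≡ 8 (mod 27), yet 2 ≡ 2 (mod 27), not 20.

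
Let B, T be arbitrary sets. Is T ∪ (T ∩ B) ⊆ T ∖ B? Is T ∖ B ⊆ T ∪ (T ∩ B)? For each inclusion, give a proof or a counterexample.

(⊇) Let x ∈ T ∖ B. Then x ∈ T and x ∉ B, from which x ∈ T ∪ (T ∩ B).

(⊆) This inclusion fails. Take B = {1}, T = {1}; then 1 ∈ T ∪ (T ∩ B) but 1 ∉ T ∖ B.

Only the reverse inclusion holds.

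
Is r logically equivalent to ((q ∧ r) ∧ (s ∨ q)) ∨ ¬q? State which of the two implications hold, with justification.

The forward direction holds; the converse fails.

(⟹) Assume the antecedent. If r is true, ((q ∧ r) ∧ (s ∨ q)) ∨ ¬q reduces to true regardless of the other variables. If r is false, the antecedent cannot hold. Either way ((q ∧ r) ∧ (s ∨ q)) ∨ ¬q holds.

(⟸) This fails. Under r = F, q = F, s = F, the left side is false but the right side is true.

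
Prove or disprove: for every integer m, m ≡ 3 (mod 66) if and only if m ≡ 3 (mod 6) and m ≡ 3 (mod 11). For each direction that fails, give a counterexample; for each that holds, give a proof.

Both implications hold.

(→) Suppose m ≡ 3 (mod 66); write m = 66j + 3. Since 6 ∣ 66, reducing mod 6 gives m ≡ 3 (mod 6); since 11 ∣ 66, reducing mod 11 gives m ≡ 3 (mod 11).

(←) Conversely, if m ≡ 3 (mod 6) and m ≡ 3 (mod 11), then by the Chinese remainder theorem m ≡ 3 (mod 66). This is exactly m ≡ 3 (mod 66).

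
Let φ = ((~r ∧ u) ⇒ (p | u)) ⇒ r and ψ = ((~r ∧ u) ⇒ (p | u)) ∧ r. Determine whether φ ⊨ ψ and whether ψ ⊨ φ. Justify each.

(→) Assume the antecedent. If u is true, the antecedent forces (u = T, r = T, p = F) or (u = T, r = T, p = T), and ((~r ∧ u) ⇒ (p | u)) ∧ r holds there. If u is false, the antecedent forces (u = F, r = T, p = F) or (u = F, r = T, p = T), and ((~r ∧ u) ⇒ (p | u)) ∧ r holds there. Either way ((~r ∧ u) ⇒ (p | u)) ∧ r holds.

(←) Assume the antecedent. If u is true, the antecedent forces (u = T, r = T, p = F) or (u = T, r = T, p = T), and ((~r ∧ u) ⇒ (p | u)) ⇒ r holds there. If u is false, the antecedent forces (u = F, r = T, p = F) or (u = F, r = T, p = T), and ((~r ∧ u) ⇒ (p | u)) ⇒ r holds there. Either way ((~r ∧ u) ⇒ (p | u)) ⇒ r holds.

Both directions hold.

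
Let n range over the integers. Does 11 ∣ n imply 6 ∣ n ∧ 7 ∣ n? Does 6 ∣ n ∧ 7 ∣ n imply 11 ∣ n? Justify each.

Forward direction. This fails: take n = 11. Certainly 11 ∣ 11, but 6 ∤ 11.

Converse. This fails: take n = 42. Both 6 ∣ 42 and 7 ∣ 42, yet 42 is not a multiple of 11 (since 42 = 3·11 + 9), so 11 ∤ 42.

Neither implication holds.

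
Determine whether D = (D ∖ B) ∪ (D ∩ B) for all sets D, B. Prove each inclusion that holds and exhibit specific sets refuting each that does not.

(⊆) Let x ∈ D. Then either x ∈ D and x ∉ B; or x ∈ D ∩ B. In each case x ∈ (D ∖ B) ∪ (D ∩ B), so D ⊆ (D ∖ B) ∪ (D ∩ B).

(⊇) Let x ∈ (D ∖ B) ∪ (D ∩ B). Then either x ∈ D and x ∉ B; or x ∈ D ∩ B. In each case x ∈ D, so (D ∖ B) ∪ (D ∩ B) ⊆ D.

Both inclusions hold.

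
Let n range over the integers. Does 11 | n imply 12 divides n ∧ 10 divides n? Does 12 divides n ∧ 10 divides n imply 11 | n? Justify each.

Neither direction holds.

(→) This fails: take n = 11. Certainly 11 ∣ 11, but 12 ∤ 11.

(←) This fails: take n = 60. Both 12 ∣ 60 and 10 ∣ 60, yet 60 is not a multiple of 11 (since 60 = 5·11 + 5), so 11 ∤ 60.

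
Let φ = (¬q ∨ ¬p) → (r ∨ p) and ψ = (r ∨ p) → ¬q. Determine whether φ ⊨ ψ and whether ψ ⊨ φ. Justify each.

[⇒] This fails. Under q = T, r = T, p = F, the left side is true but the right side is false.

[⇐] This fails. Under q = F, r = F, p = F, the left side is false but the right side is true.

Neither direction holds.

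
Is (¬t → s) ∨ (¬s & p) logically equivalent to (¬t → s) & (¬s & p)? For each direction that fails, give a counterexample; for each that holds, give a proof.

Only the reverse direction holds.

Forward direction. This fails. Under p = T, s = F, t = F, the left side is true but the right side is false.

Converse. Assume the antecedent. If p is true, (¬t → s) ∨ (¬s & p) reduces to true regardless of the other variables. If p is false, the antecedent cannot hold. Either way (¬t → s) ∨ (¬s & p) holds.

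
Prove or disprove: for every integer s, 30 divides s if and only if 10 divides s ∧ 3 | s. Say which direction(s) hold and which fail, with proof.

Both implications hold.

Forward direction. If 30 ∣ s, write s = 30q. Since 30 = 3·10, s = 10·(3q), so 10 ∣ s; and since 30 = 10·3, s = 3·(10q), so 3 ∣ s.

Converse. Suppose 10 ∣ s and 3 ∣ s. Any common multiple of 10 and 3 is a multiple of their lcm; here gcd(10, 3) = 1, so lcm(10, 3) = 10·3 = 30, so 30 ∣ s.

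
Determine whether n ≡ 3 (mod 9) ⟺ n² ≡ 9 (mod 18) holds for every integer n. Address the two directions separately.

(⇒) fails and (⇐) fails.

(⟹) This fails: take n = 12. Then 12 ≡ 3 (mod 9), but 12² = 144 ≡ 0 (mod 18), not 9.

(⟸) This fails: take n = 9. Then 9² = 81 ≡ 9 (mod 18), yet 9 ≡ 0 (mod 9), not 3.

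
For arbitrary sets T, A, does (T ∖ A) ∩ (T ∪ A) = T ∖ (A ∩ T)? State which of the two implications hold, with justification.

The two sets are equal.

(⟹) Let x ∈ (T ∖ A) ∩ (T ∪ A). Then x ∈ T and x ∉ A, from which x ∈ T ∖ (A ∩ T).

(⟸) Let x ∈ T ∖ (A ∩ T). Then x ∈ T and x ∉ A, from which x ∈ (T ∖ A) ∩ (T ∪ A).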